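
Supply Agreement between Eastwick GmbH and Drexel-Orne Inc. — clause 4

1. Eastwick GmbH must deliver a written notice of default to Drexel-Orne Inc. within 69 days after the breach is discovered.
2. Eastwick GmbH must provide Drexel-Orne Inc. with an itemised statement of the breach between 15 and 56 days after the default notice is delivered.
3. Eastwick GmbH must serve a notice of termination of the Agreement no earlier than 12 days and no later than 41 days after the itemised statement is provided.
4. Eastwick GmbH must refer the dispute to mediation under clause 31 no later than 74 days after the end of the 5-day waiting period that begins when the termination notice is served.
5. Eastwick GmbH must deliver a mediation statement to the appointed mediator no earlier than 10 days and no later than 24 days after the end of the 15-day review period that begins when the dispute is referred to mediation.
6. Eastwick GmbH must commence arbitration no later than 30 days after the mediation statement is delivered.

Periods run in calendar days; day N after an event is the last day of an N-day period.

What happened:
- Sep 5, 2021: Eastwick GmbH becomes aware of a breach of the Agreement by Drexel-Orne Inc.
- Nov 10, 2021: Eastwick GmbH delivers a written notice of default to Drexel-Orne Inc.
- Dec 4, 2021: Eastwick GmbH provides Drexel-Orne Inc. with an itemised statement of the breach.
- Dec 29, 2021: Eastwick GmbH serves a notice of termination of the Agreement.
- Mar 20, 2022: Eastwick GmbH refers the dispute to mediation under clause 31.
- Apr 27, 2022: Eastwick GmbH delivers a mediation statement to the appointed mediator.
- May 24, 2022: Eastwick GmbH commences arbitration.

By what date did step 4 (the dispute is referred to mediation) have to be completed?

Mar 18, 2022

The termination notice is served on Dec 29, 2021; the 5-day waiting period therefore ends Jan 3, 2022, and step 4 runs from that date. 74 days after Jan 3, 2022 is Mar 18, 2022.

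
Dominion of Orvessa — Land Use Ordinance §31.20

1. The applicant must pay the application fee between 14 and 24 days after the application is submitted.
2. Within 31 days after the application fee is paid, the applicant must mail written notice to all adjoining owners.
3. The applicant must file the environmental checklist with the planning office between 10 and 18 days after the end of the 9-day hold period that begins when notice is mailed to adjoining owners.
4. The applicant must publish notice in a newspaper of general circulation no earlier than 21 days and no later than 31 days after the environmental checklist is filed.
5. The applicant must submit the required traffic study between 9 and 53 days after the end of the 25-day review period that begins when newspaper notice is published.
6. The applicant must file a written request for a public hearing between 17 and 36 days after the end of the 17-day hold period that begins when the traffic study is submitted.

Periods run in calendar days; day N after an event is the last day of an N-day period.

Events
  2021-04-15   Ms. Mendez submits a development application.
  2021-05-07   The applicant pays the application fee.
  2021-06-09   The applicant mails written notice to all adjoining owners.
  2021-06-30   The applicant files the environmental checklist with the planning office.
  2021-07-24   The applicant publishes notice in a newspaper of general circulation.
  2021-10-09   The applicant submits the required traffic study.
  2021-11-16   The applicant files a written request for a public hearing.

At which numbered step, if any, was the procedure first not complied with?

Step 2

(1) the permitted window runs from 2021-04-15 + 14 = 2021-04-29 to 2021-04-15 + 24 = 2021-05-09; done 2021-05-07, which is between those dates.
(2) due by 2021-05-07 + 31 days = 2021-06-07; not done until 2021-06-09, 2 days after the deadline.
Later steps need not be reached.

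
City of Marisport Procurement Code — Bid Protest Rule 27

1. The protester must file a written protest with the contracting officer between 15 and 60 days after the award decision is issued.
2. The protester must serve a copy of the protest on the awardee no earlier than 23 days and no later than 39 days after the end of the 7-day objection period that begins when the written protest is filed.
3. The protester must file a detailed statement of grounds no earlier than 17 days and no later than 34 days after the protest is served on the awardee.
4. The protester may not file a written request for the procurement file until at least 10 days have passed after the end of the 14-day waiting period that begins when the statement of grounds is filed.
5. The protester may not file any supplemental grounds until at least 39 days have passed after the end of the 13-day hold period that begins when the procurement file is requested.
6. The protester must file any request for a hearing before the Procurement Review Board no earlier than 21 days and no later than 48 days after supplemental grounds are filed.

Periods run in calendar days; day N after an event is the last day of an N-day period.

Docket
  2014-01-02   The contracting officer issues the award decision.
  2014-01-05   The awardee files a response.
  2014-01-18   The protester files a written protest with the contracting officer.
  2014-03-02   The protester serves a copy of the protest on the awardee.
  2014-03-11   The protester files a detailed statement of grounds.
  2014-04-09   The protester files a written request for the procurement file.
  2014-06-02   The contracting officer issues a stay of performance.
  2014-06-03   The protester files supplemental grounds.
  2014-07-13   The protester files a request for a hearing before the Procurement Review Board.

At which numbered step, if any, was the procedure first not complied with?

Step 1: the window is 15–60 days after 2014-01-02 (when the award decision is issued), so 2014-01-17 through 2014-03-03; 2014-01-18 falls inside that range.
Step 2: the window is 23–39 days after 2014-01-25 (end of the 7-day objection period, which began when the written protest is filed on 2014-01-18), so 2014-02-17 through 2014-03-05; 2014-03-02 falls inside that range.
Step 3: the window is 17–34 days after 2014-03-02 (when the protest is served on the awardee), so 2014-03-19 through 2014-04-05; done 2014-03-11 — 8 days before the window opened.

Step 3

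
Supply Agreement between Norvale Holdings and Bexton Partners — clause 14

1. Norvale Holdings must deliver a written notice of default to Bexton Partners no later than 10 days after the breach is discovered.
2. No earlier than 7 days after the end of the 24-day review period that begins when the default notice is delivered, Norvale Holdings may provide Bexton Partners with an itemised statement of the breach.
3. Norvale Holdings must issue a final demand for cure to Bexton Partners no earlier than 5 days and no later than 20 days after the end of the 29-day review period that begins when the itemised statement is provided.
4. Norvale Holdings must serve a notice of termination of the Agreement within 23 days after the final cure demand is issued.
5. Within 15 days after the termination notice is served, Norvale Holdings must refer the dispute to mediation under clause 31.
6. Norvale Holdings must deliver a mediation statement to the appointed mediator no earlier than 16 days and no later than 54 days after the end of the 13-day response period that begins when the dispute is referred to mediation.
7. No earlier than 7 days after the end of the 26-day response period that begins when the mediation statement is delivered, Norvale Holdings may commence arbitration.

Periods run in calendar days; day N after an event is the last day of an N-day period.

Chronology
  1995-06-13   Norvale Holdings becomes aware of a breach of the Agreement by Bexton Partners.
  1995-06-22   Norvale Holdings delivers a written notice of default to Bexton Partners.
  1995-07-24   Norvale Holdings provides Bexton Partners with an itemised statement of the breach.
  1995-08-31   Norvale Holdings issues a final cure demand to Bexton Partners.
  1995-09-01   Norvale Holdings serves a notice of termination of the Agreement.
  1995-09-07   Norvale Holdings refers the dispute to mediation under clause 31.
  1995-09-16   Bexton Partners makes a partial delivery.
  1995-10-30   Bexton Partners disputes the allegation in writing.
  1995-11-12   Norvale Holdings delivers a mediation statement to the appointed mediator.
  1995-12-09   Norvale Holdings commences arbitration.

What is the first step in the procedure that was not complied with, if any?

Step 1 — counting 10 days from 1995-06-13 (when the breach is discovered) gives a deadline of 1995-06-23; done 1995-06-22 — timely.
Step 2 — must wait 7 days from 1995-07-16 (end of the 24-day review period, which began when the default notice is delivered on 1995-06-22), so not before 1995-07-23; done 1995-07-24 — permitted.
Step 3 — 5 and 20 days from 1995-08-22 (end of the 29-day review period, which began when the itemised statement is provided on 1995-07-24) are 1995-08-27 and 1995-09-11 respectively; 1995-08-31 falls inside that range.
Step 4 — counting 23 days from 1995-08-31 (when the final cure demand is issued) gives a deadline of 1995-09-23; completed 1995-09-01, before the deadline.
Step 5 — counting 15 days from 1995-09-01 (when the termination notice is served) gives a deadline of 1995-09-16; done 1995-09-07 — timely.
Step 6 — 16 and 54 days from 1995-09-20 (end of the 13-day response period, which began when the dispute is referred to mediation on 1995-09-07) are 1995-10-06 and 1995-11-13 respectively; done 1995-11-12 — within the window.
Step 7 — must wait 7 days from 1995-12-08 (end of the 26-day response period, which began when the mediation statement is delivered on 1995-11-12), so not before 1995-12-15; acted on 1995-12-09, 6 days prematurely.
The analysis stops there.

Step 7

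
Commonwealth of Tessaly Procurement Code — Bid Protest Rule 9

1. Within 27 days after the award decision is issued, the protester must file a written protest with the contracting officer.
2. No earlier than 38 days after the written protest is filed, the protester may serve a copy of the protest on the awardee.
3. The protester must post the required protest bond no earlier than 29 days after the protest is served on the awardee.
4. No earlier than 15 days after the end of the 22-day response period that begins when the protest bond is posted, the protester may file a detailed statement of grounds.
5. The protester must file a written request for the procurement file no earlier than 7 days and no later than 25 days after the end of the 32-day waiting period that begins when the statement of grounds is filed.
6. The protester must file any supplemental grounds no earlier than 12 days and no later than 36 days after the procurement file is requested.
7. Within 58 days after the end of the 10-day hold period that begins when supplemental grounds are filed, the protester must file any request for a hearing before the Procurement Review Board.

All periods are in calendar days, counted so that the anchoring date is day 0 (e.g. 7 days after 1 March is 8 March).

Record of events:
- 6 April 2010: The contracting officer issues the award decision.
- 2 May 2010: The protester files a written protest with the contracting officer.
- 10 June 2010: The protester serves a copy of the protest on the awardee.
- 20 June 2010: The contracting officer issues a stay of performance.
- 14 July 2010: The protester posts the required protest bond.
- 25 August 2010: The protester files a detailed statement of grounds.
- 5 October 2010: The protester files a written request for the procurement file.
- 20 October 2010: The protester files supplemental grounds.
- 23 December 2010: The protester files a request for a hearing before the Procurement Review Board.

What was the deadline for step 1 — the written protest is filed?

Step 1 runs from 6 April 2010, when the award decision is issued. 27 days after 6 April 2010 is 3 May 2010.

3 May 2010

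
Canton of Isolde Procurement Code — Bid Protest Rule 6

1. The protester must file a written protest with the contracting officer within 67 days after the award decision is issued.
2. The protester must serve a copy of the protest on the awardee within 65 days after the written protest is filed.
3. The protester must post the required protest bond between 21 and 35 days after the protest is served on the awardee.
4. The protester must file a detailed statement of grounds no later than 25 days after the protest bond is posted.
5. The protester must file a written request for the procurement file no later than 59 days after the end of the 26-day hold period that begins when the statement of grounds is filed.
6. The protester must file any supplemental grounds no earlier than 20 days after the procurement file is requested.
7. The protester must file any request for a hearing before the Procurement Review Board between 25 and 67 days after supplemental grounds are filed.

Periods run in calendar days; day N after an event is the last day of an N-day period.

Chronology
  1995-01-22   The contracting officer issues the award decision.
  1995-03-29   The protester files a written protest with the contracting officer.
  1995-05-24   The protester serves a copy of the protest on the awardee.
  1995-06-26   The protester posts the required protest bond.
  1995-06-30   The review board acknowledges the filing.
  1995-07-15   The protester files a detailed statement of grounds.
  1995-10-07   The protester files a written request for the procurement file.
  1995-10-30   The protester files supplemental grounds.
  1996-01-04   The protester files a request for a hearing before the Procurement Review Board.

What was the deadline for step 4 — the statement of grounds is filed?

Step 4 runs from 1995-06-26, when the protest bond is posted. 25 days after 1995-06-26 is 1995-07-21.

1995-07-21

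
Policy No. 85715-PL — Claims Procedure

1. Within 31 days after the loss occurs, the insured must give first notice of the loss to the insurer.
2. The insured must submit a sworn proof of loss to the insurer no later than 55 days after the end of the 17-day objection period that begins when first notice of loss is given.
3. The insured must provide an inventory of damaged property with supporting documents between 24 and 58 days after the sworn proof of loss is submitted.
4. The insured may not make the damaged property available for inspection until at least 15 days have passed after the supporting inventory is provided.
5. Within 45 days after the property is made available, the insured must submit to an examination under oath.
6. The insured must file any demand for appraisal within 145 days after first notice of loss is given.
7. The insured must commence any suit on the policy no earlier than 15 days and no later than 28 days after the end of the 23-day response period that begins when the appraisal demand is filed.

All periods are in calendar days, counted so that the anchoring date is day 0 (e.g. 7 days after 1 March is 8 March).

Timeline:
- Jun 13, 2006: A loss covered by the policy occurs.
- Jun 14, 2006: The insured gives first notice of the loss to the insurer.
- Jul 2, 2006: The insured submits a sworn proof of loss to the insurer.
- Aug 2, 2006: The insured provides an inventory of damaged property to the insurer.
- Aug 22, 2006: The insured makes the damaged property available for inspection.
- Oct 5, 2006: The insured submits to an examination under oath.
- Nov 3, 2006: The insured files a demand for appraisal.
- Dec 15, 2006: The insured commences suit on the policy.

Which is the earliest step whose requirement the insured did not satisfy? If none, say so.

Step 1 — counting 31 days from Jun 13, 2006 (when the loss occurs) gives a deadline of Jul 14, 2006; completed Jun 14, 2006, before the deadline.
Step 2 — counting 55 days from Jul 1, 2006 (end of the 17-day objection period, which began when first notice of loss is given on Jun 14, 2006) gives a deadline of Aug 25, 2006; done Jul 2, 2006 — timely.
Step 3 — 24 and 58 days from Jul 2, 2006 (when the sworn proof of loss is submitted) are Jul 26, 2006 and Aug 29, 2006 respectively; Aug 2, 2006 falls inside that range.
Step 4 — must wait 15 days from Aug 2, 2006 (when the supporting inventory is provided), so not before Aug 17, 2006; Aug 22, 2006 is on or after that date.
Step 5 — counting 45 days from Aug 22, 2006 (when the property is made available) gives a deadline of Oct 6, 2006; completed Oct 5, 2006, before the deadline.
Step 6 — counting 145 days from Jun 14, 2006 (when first notice of loss is given) gives a deadline of Nov 6, 2006; Nov 3, 2006 is within that limit.
Step 7 — 15 and 28 days from Nov 26, 2006 (end of the 23-day response period, which began when the appraisal demand is filed on Nov 3, 2006) are Dec 11, 2006 and Dec 24, 2006 respectively; done Dec 15, 2006, which is between those dates.

None — every step was satisfied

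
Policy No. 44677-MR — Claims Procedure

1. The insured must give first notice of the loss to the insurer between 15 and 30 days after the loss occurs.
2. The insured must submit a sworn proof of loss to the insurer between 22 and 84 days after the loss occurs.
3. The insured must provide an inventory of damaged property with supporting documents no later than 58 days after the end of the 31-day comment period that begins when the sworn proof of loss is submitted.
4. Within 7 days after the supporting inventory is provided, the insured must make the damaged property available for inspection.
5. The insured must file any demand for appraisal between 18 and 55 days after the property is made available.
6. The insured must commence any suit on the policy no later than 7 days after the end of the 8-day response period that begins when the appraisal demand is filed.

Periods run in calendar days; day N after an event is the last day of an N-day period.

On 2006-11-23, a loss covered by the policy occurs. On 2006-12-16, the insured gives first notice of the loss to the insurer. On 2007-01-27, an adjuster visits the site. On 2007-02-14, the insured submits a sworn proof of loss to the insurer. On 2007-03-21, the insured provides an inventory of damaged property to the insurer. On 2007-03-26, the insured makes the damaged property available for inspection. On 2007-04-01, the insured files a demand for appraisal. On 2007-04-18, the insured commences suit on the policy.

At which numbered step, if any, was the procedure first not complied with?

Step 5

(1) the permitted window runs from 2006-11-23 + 15 = 2006-12-08 to 2006-11-23 + 30 = 2006-12-23; 2006-12-16 falls inside that range.
(2) the permitted window runs from 2006-11-23 + 22 = 2006-12-15 to 2006-11-23 + 84 = 2007-02-15; done 2007-02-14, which is between those dates.
(3) due by 2007-03-17 + 58 days = 2007-05-14; done 2007-03-21 — timely.
(4) due by 2007-03-21 + 7 days = 2007-03-28; 2007-03-26 is within that limit.
(5) the permitted window runs from 2007-03-26 + 18 = 2007-04-13 to 2007-03-26 + 55 = 2007-05-20; done 2007-04-01 — 12 days before the window opened.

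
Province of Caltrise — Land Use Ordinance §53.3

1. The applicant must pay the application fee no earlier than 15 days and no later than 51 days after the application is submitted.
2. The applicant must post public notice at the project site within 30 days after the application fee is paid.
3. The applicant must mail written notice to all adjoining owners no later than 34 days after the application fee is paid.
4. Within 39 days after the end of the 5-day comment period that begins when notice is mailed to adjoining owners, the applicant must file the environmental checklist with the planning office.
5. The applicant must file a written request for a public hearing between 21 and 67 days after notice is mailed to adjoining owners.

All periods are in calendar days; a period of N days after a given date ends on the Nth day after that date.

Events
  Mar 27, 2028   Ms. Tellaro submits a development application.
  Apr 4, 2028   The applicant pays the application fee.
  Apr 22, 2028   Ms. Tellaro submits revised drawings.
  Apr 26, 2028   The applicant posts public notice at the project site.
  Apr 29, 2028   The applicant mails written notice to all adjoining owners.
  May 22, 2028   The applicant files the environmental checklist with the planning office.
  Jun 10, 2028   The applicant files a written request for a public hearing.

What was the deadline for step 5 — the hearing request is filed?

Jul 5, 2028

Step 5 runs from Apr 29, 2028, when notice is mailed to adjoining owners. The window is 21–67 days after Apr 29, 2028; it closes on Jul 5, 2028.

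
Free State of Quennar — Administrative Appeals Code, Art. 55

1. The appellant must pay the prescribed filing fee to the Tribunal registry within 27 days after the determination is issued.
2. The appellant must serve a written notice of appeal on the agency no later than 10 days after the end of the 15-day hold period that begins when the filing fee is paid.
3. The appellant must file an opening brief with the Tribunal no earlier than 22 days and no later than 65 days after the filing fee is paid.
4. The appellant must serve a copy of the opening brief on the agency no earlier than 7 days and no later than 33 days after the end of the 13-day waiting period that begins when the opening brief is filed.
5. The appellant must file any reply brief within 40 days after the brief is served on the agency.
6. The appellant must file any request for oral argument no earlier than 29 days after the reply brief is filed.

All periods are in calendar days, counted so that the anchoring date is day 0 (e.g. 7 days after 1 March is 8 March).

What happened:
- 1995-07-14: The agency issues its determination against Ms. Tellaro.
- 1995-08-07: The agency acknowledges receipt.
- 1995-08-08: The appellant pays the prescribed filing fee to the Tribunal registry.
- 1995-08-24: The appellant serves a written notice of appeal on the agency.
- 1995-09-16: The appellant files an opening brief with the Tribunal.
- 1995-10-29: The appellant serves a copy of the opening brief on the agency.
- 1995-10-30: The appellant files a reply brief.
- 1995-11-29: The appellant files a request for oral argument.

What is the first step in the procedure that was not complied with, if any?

Step 1: 27 days after 1995-07-14 (when the determination is issued) is 1995-08-10; done 1995-08-08 — timely.
Step 2: 10 days after 1995-08-23 (end of the 15-day hold period, which began when the filing fee is paid on 1995-08-08) is 1995-09-02; done 1995-08-24 — timely.
Step 3: the window is 22–65 days after 1995-08-08 (when the filing fee is paid), so 1995-08-30 through 1995-10-12; done 1995-09-16, which is between those dates.
Step 4: the window is 7–33 days after 1995-09-29 (end of the 13-day waiting period, which began when the opening brief is filed on 1995-09-16), so 1995-10-06 through 1995-11-01; done 1995-10-29, which is between those dates.
Step 5: 40 days after 1995-10-29 (when the brief is served on the agency) is 1995-12-08; done 1995-10-30 — timely.
Step 6: the earliest permitted date is 29 days after 1995-10-30 (when the reply brief is filed), i.e. 1995-11-28; 1995-11-29 is on or after that date.

None — every step was satisfied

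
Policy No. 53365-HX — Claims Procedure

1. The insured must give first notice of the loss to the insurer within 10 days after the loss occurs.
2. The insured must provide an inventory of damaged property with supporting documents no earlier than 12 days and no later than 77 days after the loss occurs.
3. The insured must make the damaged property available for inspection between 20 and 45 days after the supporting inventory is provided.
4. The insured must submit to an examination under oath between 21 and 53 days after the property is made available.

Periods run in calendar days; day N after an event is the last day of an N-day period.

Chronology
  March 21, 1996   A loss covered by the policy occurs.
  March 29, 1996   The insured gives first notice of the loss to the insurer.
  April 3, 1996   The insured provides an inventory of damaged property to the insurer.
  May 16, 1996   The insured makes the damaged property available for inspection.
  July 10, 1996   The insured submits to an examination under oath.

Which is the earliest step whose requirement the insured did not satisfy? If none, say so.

Step 4

(1) due by March 21, 1996 + 10 days = March 31, 1996; completed March 29, 1996, before the deadline.
(2) the permitted window runs from March 21, 1996 + 12 = April 2, 1996 to March 21, 1996 + 77 = June 6, 1996; done April 3, 1996, which is between those dates.
(3) the permitted window runs from April 3, 1996 + 20 = April 23, 1996 to April 3, 1996 + 45 = May 18, 1996; done May 16, 1996 — within the window.
(4) the permitted window runs from May 16, 1996 + 21 = June 6, 1996 to May 16, 1996 + 53 = July 8, 1996; done July 10, 1996 — 2 days after the window closed.
No need to go further; step 4 was not satisfied.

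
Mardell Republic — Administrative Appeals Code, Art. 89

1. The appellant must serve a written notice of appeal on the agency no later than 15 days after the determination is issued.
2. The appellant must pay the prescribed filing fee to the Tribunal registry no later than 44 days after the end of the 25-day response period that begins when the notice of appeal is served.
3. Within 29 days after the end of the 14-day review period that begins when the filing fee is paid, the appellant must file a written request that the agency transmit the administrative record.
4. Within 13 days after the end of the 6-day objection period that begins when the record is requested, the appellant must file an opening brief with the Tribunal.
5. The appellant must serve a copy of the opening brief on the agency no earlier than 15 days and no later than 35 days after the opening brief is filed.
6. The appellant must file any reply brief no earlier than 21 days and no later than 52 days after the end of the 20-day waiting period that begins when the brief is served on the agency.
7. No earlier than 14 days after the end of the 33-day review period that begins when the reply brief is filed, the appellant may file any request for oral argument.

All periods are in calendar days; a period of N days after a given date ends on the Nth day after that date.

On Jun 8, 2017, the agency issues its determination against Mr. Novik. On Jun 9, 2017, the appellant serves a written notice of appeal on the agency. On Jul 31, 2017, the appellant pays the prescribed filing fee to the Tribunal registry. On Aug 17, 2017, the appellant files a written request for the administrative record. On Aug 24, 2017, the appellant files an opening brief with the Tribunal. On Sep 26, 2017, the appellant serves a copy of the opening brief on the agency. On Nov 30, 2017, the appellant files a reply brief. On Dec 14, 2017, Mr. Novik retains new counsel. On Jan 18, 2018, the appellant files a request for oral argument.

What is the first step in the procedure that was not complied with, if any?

None — every step was satisfied

(1) due by Jun 8, 2017 + 15 days = Jun 23, 2017; completed Jun 9, 2017, before the deadline.
(2) due by Jul 4, 2017 + 44 days = Aug 17, 2017; Jul 31, 2017 is within that limit.
(3) due by Aug 14, 2017 + 29 days = Sep 12, 2017; done Aug 17, 2017 — timely.
(4) due by Aug 23, 2017 + 13 days = Sep 5, 2017; Aug 24, 2017 is within that limit.
(5) the permitted window runs from Aug 24, 2017 + 15 = Sep 8, 2017 to Aug 24, 2017 + 35 = Sep 28, 2017; done Sep 26, 2017 — within the window.
(6) the permitted window runs from Oct 16, 2017 + 21 = Nov 6, 2017 to Oct 16, 2017 + 52 = Dec 7, 2017; Nov 30, 2017 falls inside that range.
(7) permitted from Jan 2, 2018 + 14 days = Jan 16, 2018 onward; done Jan 18, 2018, after the minimum wait.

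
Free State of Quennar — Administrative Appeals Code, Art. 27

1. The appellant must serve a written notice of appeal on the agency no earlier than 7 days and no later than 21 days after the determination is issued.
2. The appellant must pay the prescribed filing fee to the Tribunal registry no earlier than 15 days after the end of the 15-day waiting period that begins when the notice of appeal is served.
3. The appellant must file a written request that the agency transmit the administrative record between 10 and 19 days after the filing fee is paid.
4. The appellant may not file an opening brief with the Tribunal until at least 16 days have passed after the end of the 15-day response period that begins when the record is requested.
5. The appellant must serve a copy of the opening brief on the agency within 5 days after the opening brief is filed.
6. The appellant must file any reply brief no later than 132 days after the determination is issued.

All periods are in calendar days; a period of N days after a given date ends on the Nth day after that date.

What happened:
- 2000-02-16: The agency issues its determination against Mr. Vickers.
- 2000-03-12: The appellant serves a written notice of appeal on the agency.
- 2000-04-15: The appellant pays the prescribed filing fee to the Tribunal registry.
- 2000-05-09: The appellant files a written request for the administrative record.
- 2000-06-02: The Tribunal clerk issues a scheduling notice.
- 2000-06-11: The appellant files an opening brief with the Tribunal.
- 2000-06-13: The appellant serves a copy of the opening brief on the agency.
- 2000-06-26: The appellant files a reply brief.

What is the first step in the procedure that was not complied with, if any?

Step 1

(1) the permitted window runs from 2000-02-16 + 7 = 2000-02-23 to 2000-02-16 + 21 = 2000-03-08; 2000-03-12 is 4 days past the end of the window.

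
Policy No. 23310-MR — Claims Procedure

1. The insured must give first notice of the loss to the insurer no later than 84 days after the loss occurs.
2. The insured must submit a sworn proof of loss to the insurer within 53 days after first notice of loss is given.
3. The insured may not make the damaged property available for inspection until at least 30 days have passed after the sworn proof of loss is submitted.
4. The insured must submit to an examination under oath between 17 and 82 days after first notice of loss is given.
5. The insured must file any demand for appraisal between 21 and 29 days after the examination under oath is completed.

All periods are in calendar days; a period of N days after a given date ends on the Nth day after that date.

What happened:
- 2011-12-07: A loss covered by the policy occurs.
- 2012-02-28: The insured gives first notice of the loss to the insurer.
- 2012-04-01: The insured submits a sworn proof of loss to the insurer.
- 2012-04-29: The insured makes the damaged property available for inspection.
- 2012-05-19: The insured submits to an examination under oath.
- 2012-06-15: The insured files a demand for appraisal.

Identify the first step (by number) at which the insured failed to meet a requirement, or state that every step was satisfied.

Step 3

(1) due by 2011-12-07 + 84 days = 2012-02-29; completed 2012-02-28, before the deadline.
(2) due by 2012-02-28 + 53 days = 2012-04-21; completed 2012-04-01, before the deadline.
(3) permitted from 2012-04-01 + 30 days = 2012-05-01 onward; done 2012-04-29 — 2 days too early.
No need to go further; step 3 was not satisfied.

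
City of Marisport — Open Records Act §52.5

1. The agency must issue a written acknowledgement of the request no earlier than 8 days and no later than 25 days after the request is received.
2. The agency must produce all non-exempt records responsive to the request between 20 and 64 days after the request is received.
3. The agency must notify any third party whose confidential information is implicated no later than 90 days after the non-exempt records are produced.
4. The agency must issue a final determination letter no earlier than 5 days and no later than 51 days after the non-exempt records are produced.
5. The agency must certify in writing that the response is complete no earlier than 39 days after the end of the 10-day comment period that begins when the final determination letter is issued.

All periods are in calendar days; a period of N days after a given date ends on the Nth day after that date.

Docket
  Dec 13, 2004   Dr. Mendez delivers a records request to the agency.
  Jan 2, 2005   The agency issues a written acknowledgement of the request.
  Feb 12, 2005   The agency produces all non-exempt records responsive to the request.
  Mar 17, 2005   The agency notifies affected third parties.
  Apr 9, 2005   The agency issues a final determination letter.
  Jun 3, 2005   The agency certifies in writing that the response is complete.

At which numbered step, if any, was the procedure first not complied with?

Step 1 — 8 and 25 days from Dec 13, 2004 (when the request is received) are Dec 21, 2004 and Jan 7, 2005 respectively; done Jan 2, 2005 — within the window.
Step 2 — 20 and 64 days from Dec 13, 2004 (when the request is received) are Jan 2, 2005 and Feb 15, 2005 respectively; done Feb 12, 2005 — within the window.
Step 3 — counting 90 days from Feb 12, 2005 (when the non-exempt records are produced) gives a deadline of May 13, 2005; done Mar 17, 2005 — timely.
Step 4 — 5 and 51 days from Feb 12, 2005 (when the non-exempt records are produced) are Feb 17, 2005 and Apr 4, 2005 respectively; done Apr 9, 2005 — 5 days after the window closed.
No need to go further; step 4 was not satisfied.

Step 4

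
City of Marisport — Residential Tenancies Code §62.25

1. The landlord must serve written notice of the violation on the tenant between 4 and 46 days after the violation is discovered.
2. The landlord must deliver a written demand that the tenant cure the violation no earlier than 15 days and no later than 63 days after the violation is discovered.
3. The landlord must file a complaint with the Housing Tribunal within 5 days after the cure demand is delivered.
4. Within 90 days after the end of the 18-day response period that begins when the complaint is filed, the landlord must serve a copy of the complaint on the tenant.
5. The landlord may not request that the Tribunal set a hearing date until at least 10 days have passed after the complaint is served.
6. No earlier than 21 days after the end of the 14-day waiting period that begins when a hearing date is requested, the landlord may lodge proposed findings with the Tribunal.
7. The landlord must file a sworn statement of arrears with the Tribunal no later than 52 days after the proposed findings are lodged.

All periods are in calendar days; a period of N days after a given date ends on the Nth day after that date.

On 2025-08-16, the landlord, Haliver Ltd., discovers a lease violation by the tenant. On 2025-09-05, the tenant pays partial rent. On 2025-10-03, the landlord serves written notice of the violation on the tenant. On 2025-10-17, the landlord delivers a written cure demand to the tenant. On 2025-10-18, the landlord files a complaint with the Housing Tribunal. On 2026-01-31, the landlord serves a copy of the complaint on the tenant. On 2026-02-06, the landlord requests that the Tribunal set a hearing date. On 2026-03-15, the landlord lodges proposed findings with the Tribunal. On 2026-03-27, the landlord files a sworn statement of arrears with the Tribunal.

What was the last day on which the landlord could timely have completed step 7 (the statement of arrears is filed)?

2026-05-06

Step 7 runs from 2026-03-15, when the proposed findings are lodged. 52 days after 2026-03-15 is 2026-05-06.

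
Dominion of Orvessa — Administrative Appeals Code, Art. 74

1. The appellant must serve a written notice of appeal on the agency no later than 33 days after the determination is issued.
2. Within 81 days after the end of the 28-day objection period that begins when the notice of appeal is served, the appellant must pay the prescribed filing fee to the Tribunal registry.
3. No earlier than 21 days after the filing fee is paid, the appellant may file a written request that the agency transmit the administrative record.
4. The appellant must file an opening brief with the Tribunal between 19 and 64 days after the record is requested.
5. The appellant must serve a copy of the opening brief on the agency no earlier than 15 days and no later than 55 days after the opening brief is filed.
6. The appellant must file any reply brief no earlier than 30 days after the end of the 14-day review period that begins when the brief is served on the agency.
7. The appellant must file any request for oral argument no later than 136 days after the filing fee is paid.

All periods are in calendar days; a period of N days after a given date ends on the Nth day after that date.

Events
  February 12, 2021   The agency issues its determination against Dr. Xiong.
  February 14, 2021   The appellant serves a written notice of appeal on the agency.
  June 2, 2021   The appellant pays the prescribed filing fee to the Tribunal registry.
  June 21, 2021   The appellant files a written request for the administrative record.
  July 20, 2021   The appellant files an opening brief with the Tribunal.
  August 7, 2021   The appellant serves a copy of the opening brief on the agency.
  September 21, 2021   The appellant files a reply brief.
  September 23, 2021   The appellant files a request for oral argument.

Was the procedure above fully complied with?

Step 1: 33 days after February 12, 2021 (when the determination is issued) is March 17, 2021; February 14, 2021 is within that limit.
Step 2: 81 days after March 14, 2021 (end of the 28-day objection period, which began when the notice of appeal is served on February 14, 2021) is June 3, 2021; June 2, 2021 is within that limit.
Step 3: the earliest permitted date is 21 days after June 2, 2021 (when the filing fee is paid), i.e. June 23, 2021; June 21, 2021 is 2 days before the earliest permitted date.

No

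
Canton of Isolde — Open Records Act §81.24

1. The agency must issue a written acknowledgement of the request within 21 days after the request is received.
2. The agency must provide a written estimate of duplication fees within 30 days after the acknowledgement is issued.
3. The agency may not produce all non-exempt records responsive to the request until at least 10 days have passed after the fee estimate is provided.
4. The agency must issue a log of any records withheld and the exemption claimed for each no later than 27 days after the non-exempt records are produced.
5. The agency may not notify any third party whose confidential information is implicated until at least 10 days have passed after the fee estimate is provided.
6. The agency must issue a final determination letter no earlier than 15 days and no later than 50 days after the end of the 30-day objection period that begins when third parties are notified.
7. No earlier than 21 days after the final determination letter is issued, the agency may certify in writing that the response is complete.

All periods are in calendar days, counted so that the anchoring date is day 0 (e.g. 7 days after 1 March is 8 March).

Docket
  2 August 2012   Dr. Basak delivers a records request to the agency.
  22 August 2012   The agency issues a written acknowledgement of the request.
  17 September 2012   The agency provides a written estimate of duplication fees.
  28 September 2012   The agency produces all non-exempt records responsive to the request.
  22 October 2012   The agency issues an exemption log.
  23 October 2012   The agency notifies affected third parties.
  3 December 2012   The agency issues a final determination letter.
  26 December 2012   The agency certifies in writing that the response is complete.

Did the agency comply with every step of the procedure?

No

Step 1 — counting 21 days from 2 August 2012 (when the request is received) gives a deadline of 23 August 2012; done 22 August 2012 — timely.
Step 2 — counting 30 days from 22 August 2012 (when the acknowledgement is issued) gives a deadline of 21 September 2012; 17 September 2012 is within that limit.
Step 3 — must wait 10 days from 17 September 2012 (when the fee estimate is provided), so not before 27 September 2012; 28 September 2012 is on or after that date.
Step 4 — counting 27 days from 28 September 2012 (when the non-exempt records are produced) gives a deadline of 25 October 2012; done 22 October 2012 — timely.
Step 5 — must wait 10 days from 17 September 2012 (when the fee estimate is provided), so not before 27 September 2012; done 23 October 2012 — permitted.
Step 6 — 15 and 50 days from 22 November 2012 (end of the 30-day objection period, which began when third parties are notified on 23 October 2012) are 7 December 2012 and 11 January 2013 respectively; 3 December 2012 is 4 days too early.
The analysis stops there.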